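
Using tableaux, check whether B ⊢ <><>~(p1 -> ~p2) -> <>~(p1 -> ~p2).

Tableau for the negation ~(<><>~(p1 -> ~p2) -> <>~(p1 -> ~p2)):
1. ~(<><>~(p1 -> ~p2) -> <>~(p1 -> ~p2)), w0
2. <><>~(p1 -> ~p2), w0
3. ~<>~(p1 -> ~p2), w0
4. p1 -> ~p2, w0
5. ~p2, w0
6. <>~(p1 -> ~p2), w1
7. p1 -> ~p2, w1
8. ~p2, w1
9. ~(p1 -> ~p2), w2
10. p1, w2
11. p2, w2
Accessibility: w0Rw0, w0Rw1, w1Rw0, w1Rw1, w1Rw2, w2Rw1, w2Rw2
The negation has an open branch (countermodel exists).

Not valid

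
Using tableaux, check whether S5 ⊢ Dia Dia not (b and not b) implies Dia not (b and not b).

Tableau for the negation not (Dia Dia not (b and not b) implies Dia not (b and not b)):
1. not (Dia Dia not (b and not b) implies Dia not (b and not b)), u
2. Dia Dia not (b and not b), u   [neg-implies-rule on 1]
3. not Dia not (b and not b), u   [neg-implies-rule on 1]
4. b and not b, u   [neg-Dia-rule on 3 via uRu]
5. b, u   [and-rule on 4]
6. not b, u   [and-rule on 4]
Accessibility: uRu
Branch closes: b and not b both at u.
All branches of the negation close; one closing branch shown above.

Valid in S5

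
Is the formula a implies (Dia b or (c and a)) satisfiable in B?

Satisfiable

1. a implies (Dia b or (c and a)), w0
2. Dia b or (c and a), w0
3. c and a, w0
4. c, w0
5. a, w0
Accessibility: w0Rw0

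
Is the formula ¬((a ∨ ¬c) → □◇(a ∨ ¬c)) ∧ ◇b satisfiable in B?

1. ¬((a ∨ ¬c) → □◇(a ∨ ¬c)) ∧ ◇b, u
2. ¬((a ∨ ¬c) → □◇(a ∨ ¬c)), u
3. ◇b, u
4. a ∨ ¬c, u
5. ¬□◇(a ∨ ¬c), u
6. ¬c, u
7. b, v
8. ¬◇(a ∨ ¬c), w
9. ¬(a ∨ ¬c), u
10. ¬a, u
11. c, u
Accessibility: uRu, uRv, uRw, vRu, vRv, wRu, wRw
Branch closes: c and ¬c both at u.
(One branch shown.) All branches close.

Unsatisfiable (every branch closes)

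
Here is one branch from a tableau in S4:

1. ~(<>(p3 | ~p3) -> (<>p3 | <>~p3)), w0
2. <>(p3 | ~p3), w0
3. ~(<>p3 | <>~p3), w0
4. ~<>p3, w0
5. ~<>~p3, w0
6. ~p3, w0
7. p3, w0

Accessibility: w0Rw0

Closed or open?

Yes, closed

Both p3 and ~p3 appear at w0.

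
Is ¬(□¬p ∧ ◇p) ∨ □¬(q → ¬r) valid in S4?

Tableau for the negation ¬(¬(□¬p ∧ ◇p) ∨ □¬(q → ¬r)):
1. ¬(¬(□¬p ∧ ◇p) ∨ □¬(q → ¬r)), w0
2. □¬p ∧ ◇p, w0
3. ¬□¬(q → ¬r), w0
4. □¬p, w0
5. ◇p, w0
6. ¬p, w0
7. q → ¬r, w1
8. ¬p, w1
9. ¬r, w1
10. p, w2
11. ¬p, w2
Accessibility: w0Rw0, w0Rw1, w0Rw2, w1Rw1, w2Rw2
Branch closes: p and ¬p both at w2.
Every branch of the negation's tableau closes; the branch above is one of them.

Valid in S4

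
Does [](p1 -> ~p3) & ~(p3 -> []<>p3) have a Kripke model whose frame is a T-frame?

1. [](p1 -> ~p3) & ~(p3 -> []<>p3), w0
2. [](p1 -> ~p3), w0   [&-rule on 1]
3. ~(p3 -> []<>p3), w0   [&-rule on 1]
4. p3, w0   [~->-rule on 3]
5. ~[]<>p3, w0   [~->-rule on 3]
6. p1 -> ~p3, w0   [[]-rule on 2 via w0Rw0]
7. ~p1, w0   [->-rule on 6 (branches; this branch)]
8. ~<>p3, w1   [~[]-rule on 5: fresh world w1, w0Rw1]
9. p1 -> ~p3, w1   [[]-rule on 2 via w0Rw1]
10. ~p3, w1   [~<>-rule on 8 via w1Rw1]
Accessibility: w0Rw0, w0Rw1, w1Rw1

Yes, satisfiable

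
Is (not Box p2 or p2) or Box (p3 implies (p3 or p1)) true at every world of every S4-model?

Tableau for the negation not ((not Box p2 or p2) or Box (p3 implies (p3 or p1))):
1. not ((not Box p2 or p2) or Box (p3 implies (p3 or p1))), u
2. not (not Box p2 or p2), u
3. not Box (p3 implies (p3 or p1)), u
4. Box p2, u
5. not p2, u
6. p2, u
Accessibility: uRu
Branch closes: p2 and not p2 both at u.
Every branch of the negation's tableau closes; the branch above is one of them.

Yes, valid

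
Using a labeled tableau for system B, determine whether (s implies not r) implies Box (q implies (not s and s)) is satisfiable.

Satisfiable

1. (s implies not r) implies Box (q implies (not s and s)), 0
2. Box (q implies (not s and s)), 0   [implies-rule on 1 (branches; this branch)]
3. q implies (not s and s), 0   [Box-rule on 2 via 0R0]
4. not q, 0   [implies-rule on 3 (branches; this branch)]
Accessibility: 0R0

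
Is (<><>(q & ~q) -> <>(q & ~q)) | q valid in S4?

Valid

Tableau for the negation ~((<><>(q & ~q) -> <>(q & ~q)) | q):
1. ~((<><>(q & ~q) -> <>(q & ~q)) | q), u
2. ~(<><>(q & ~q) -> <>(q & ~q)), u   [~|-rule on 1]
3. ~q, u   [~|-rule on 1]
4. <><>(q & ~q), u   [~->-rule on 2]
5. ~<>(q & ~q), u   [~->-rule on 2]
6. ~(q & ~q), u   [~<>-rule on 5 via uRu]
7. <>(q & ~q), v   [<>-rule on 4: fresh world v, uRv]
8. ~(q & ~q), v   [~<>-rule on 5 via uRv]
9. q, v   [~&-rule on 8 (branches; this branch)]
10. q & ~q, w   [<>-rule on 7: fresh world w, vRw]
11. q, w   [&-rule on 10]
12. ~q, w   [&-rule on 10]
Accessibility: uRu, uRv, uRw, vRv, vRw, wRw
Branch closes: q and ~q both at w.
Every branch of the negation's tableau closes; the branch above is one of them.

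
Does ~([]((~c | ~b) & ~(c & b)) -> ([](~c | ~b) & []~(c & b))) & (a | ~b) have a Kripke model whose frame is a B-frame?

No, unsatisfiable

1. ~([]((~c | ~b) & ~(c & b)) -> ([](~c | ~b) & []~(c & b))) & (a | ~b), w0
2. ~([]((~c | ~b) & ~(c & b)) -> ([](~c | ~b) & []~(c & b))), w0
3. a | ~b, w0
4. []((~c | ~b) & ~(c & b)), w0
5. ~([](~c | ~b) & []~(c & b)), w0
6. (~c | ~b) & ~(c & b), w0
7. ~c | ~b, w0
8. ~(c & b), w0
9. ~b, w0
10. ~[]~(c & b), w0
11. c & b, w1
12. c, w1
13. b, w1
14. (~c | ~b) & ~(c & b), w1
15. ~c | ~b, w1
16. ~(c & b), w1
17. ~b, w1
Accessibility: w0Rw0, w0Rw1, w1Rw0, w1Rw1
Branch closes: b and ~b both at w1.
Every branch closes; the branch above is one of them.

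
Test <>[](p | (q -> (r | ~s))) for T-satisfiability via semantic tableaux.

Satisfiable

1. <>[](p | (q -> (r | ~s))), w0
2. [](p | (q -> (r | ~s))), w1   [<>-rule on 1: fresh world w1, w0Rw1]
3. p | (q -> (r | ~s)), w1   [[]-rule on 2 via w1Rw1]
4. q -> (r | ~s), w1   [|-rule on 3 (branches; this branch)]
5. r | ~s, w1   [->-rule on 4 (branches; this branch)]
6. ~s, w1   [|-rule on 5 (branches; this branch)]
Accessibility: w0Rw0, w0Rw1, w1Rw1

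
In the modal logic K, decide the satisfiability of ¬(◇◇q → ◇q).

Satisfiable

1. ¬(◇◇q → ◇q), w0
2. ◇◇q, w0
3. ¬◇q, w0
4. ◇q, w1
5. ¬q, w1
6. q, w2
Accessibility: w0Rw1, w1Rw2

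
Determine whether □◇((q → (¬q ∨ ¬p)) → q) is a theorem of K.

Tableau for the negation ¬□◇((q → (¬q ∨ ¬p)) → q):
1. ¬□◇((q → (¬q ∨ ¬p)) → q), 0
2. ¬◇((q → (¬q ∨ ¬p)) → q), 1   [¬□-rule on 1: fresh world 1, 0R1]
Accessibility: 0R1
The negation has an open branch (countermodel exists).

Invalid (countermodel exists)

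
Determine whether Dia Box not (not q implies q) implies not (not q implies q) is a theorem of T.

Tableau for the negation not (Dia Box not (not q implies q) implies not (not q implies q)):
1. not (Dia Box not (not q implies q) implies not (not q implies q)), u
2. Dia Box not (not q implies q), u
3. not q implies q, u
4. q, u
5. Box not (not q implies q), v
6. not (not q implies q), v
7. not q, v
Accessibility: uRu, uRv, vRv
The negation has an open branch (countermodel exists).

Not valid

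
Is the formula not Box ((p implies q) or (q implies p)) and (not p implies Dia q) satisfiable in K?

Unsatisfiable

1. not Box ((p implies q) or (q implies p)) and (not p implies Dia q), w0
2. not Box ((p implies q) or (q implies p)), w0
3. not p implies Dia q, w0
4. Dia q, w0
5. not ((p implies q) or (q implies p)), w1
6. not (p implies q), w1
7. not (q implies p), w1
8. p, w1
9. not q, w1
10. q, w1
11. not p, w1
Accessibility: w0Rw1
Branch closes: q and not q both at w1.
(One branch shown.) All branches close.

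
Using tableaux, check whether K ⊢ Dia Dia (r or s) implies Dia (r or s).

Invalid (countermodel exists)

Tableau for the negation not (Dia Dia (r or s) implies Dia (r or s)):
1. not (Dia Dia (r or s) implies Dia (r or s)), w0
2. Dia Dia (r or s), w0   [neg-implies-rule on 1]
3. not Dia (r or s), w0   [neg-implies-rule on 1]
4. Dia (r or s), w1   [Dia-rule on 2: fresh world w1, w0Rw1]
5. not (r or s), w1   [neg-Dia-rule on 3 via w0Rw1]
6. not r, w1   [neg-or-rule on 5]
7. not s, w1   [neg-or-rule on 5]
8. r or s, w2   [Dia-rule on 4: fresh world w2, w1Rw2]
9. s, w2   [or-rule on 8 (branches; this branch)]
Accessibility: w0Rw1, w1Rw2
The negation has an open branch (countermodel exists).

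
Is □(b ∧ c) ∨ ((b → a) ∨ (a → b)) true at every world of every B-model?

Yes, valid

Tableau for the negation ¬(□(b ∧ c) ∨ ((b → a) ∨ (a → b))):
1. ¬(□(b ∧ c) ∨ ((b → a) ∨ (a → b))), u
2. ¬□(b ∧ c), u
3. ¬((b → a) ∨ (a → b)), u
4. ¬(b → a), u
5. ¬(a → b), u
6. b, u
7. ¬a, u
8. a, u
9. ¬b, u
Accessibility: uRu
Branch closes: a and ¬a both at u.
Every branch of the negation's tableau closes; the branch above is one of them.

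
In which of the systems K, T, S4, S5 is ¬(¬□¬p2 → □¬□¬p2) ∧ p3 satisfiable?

S5-tableau for the formula:
1. ¬(¬□¬p2 → □¬□¬p2) ∧ p3, u
2. ¬(¬□¬p2 → □¬□¬p2), u
3. p3, u
4. ¬□¬p2, u
5. ¬□¬□¬p2, u
6. p2, v
7. □¬p2, w
8. ¬p2, u
9. ¬p2, v
Accessibility: uRu, uRv, uRw, vRu, vRv, vRw, wRu, wRv, wRw
Branch closes: p2 and ¬p2 both at v.
Every branch closes (one shown): unsatisfiable in S5.
S4-tableau for the formula:
1. ¬(¬□¬p2 → □¬□¬p2) ∧ p3, u
2. ¬(¬□¬p2 → □¬□¬p2), u
3. p3, u
4. ¬□¬p2, u
5. ¬□¬□¬p2, u
6. p2, v
7. □¬p2, w
8. ¬p2, w
Accessibility: uRu, uRv, uRw, vRv, wRw
Complete open branch: satisfiable in S4, hence also in K, T (this S4-model is also a K-model and a T-model).

K, T, S4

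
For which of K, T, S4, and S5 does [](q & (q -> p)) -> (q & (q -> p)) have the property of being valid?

T-tableau for the negation ~([](q & (q -> p)) -> (q & (q -> p))):
1. ~([](q & (q -> p)) -> (q & (q -> p))), u
2. [](q & (q -> p)), u   [~->-rule on 1]
3. ~(q & (q -> p)), u   [~->-rule on 1]
4. q & (q -> p), u   [[]-rule on 2 via uRu]
5. q, u   [&-rule on 4]
6. q -> p, u   [&-rule on 4]
7. ~(q -> p), u   [~&-rule on 3 (branches; this branch)]
8. ~p, u   [~->-rule on 7]
9. p, u   [->-rule on 6 (branches; this branch)]
Accessibility: uRu
Branch closes: p and ~p both at u.
Every branch closes (one shown): valid in T, hence also in S4, S5 (every theorem of T is a theorem of S4 and S5).
K-tableau for the negation ~([](q & (q -> p)) -> (q & (q -> p))):
1. ~([](q & (q -> p)) -> (q & (q -> p))), u
2. [](q & (q -> p)), u   [~->-rule on 1]
3. ~(q & (q -> p)), u   [~->-rule on 1]
4. ~(q -> p), u   [~&-rule on 3 (branches; this branch)]
5. q, u   [~->-rule on 4]
6. ~p, u   [~->-rule on 4]
Complete open branch: countermodel on a K-frame, so not valid in K.

T, S4, S5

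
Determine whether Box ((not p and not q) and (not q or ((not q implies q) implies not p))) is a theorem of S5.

Tableau for the negation not Box ((not p and not q) and (not q or ((not q implies q) implies not p))):
1. not Box ((not p and not q) and (not q or ((not q implies q) implies not p))), u
2. not ((not p and not q) and (not q or ((not q implies q) implies not p))), v
3. not (not q or ((not q implies q) implies not p)), v
4. q, v
5. not ((not q implies q) implies not p), v
6. not q implies q, v
7. p, v
Accessibility: uRu, uRv, vRu, vRv
The negation has an open branch (countermodel exists).

No, not valid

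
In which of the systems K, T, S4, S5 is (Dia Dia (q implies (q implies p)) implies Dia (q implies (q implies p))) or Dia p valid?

S4, S5

T-tableau for the negation not ((Dia Dia (q implies (q implies p)) implies Dia (q implies (q implies p))) or Dia p):
1. not ((Dia Dia (q implies (q implies p)) implies Dia (q implies (q implies p))) or Dia p), w0
2. not (Dia Dia (q implies (q implies p)) implies Dia (q implies (q implies p))), w0
3. not Dia p, w0
4. Dia Dia (q implies (q implies p)), w0
5. not Dia (q implies (q implies p)), w0
6. not p, w0
7. not (q implies (q implies p)), w0
8. q, w0
9. not (q implies p), w0
10. Dia (q implies (q implies p)), w1
11. not p, w1
12. not (q implies (q implies p)), w1
13. q, w1
14. not (q implies p), w1
15. q implies (q implies p), w2
16. q implies p, w2
17. p, w2
Accessibility: w0Rw0, w0Rw1, w1Rw1, w1Rw2, w2Rw2
Complete open branch: countermodel on a T-frame, so not valid in T, nor in K (the same frame is also a K-frame).
S4-tableau for the negation not ((Dia Dia (q implies (q implies p)) implies Dia (q implies (q implies p))) or Dia p):
1. not ((Dia Dia (q implies (q implies p)) implies Dia (q implies (q implies p))) or Dia p), w0
2. not (Dia Dia (q implies (q implies p)) implies Dia (q implies (q implies p))), w0
3. not Dia p, w0
4. Dia Dia (q implies (q implies p)), w0
5. not Dia (q implies (q implies p)), w0
6. not p, w0
7. not (q implies (q implies p)), w0
8. q, w0
9. not (q implies p), w0
10. Dia (q implies (q implies p)), w1
11. not p, w1
12. not (q implies (q implies p)), w1
13. q, w1
14. not (q implies p), w1
15. q implies (q implies p), w2
16. not p, w2
17. not (q implies (q implies p)), w2
18. q, w2
19. not (q implies p), w2
20. q implies p, w2
21. p, w2
Accessibility: w0Rw0, w0Rw1, w0Rw2, w1Rw1, w1Rw2, w2Rw2
Branch closes: p and not p both at w2.
Every branch closes (one shown): valid in S4, hence also in S5 (every theorem of S4 is a theorem of S5).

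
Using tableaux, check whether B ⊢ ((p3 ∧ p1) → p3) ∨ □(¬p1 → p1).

Valid in B

Tableau for the negation ¬(((p3 ∧ p1) → p3) ∨ □(¬p1 → p1)):
1. ¬(((p3 ∧ p1) → p3) ∨ □(¬p1 → p1)), 0
2. ¬((p3 ∧ p1) → p3), 0   [¬∨-rule on 1]
3. ¬□(¬p1 → p1), 0   [¬∨-rule on 1]
4. p3 ∧ p1, 0   [¬→-rule on 2]
5. ¬p3, 0   [¬→-rule on 2]
6. p3, 0   [∧-rule on 4]
7. p1, 0   [∧-rule on 4]
Accessibility: 0R0
Branch closes: p3 and ¬p3 both at 0.
All branches of the negation close; one closing branch shown above.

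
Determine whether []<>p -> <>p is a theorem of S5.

Valid in S5

Tableau for the negation ~([]<>p -> <>p):
1. ~([]<>p -> <>p), 0
2. []<>p, 0
3. ~<>p, 0
4. <>p, 0
5. ~p, 0
6. p, 1
7. <>p, 1
8. ~p, 1
Accessibility: 0R0, 0R1, 1R0, 1R1
Branch closes: p and ~p both at 1.
Every branch of the negation's tableau closes; the branch above is one of them.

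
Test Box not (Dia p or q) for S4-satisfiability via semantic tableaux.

1. Box not (Dia p or q), w0
2. not (Dia p or q), w0
3. not Dia p, w0
4. not q, w0
5. not p, w0
Accessibility: w0Rw0

Yes, satisfiable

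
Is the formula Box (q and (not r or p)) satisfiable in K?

1. Box (q and (not r or p)), w0

Satisfiable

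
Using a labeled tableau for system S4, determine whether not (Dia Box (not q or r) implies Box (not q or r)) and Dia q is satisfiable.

Satisfiable (open branch found)

1. not (Dia Box (not q or r) implies Box (not q or r)) and Dia q, u
2. not (Dia Box (not q or r) implies Box (not q or r)), u   [and-rule on 1]
3. Dia q, u   [and-rule on 1]
4. Dia Box (not q or r), u   [neg-implies-rule on 2]
5. not Box (not q or r), u   [neg-implies-rule on 2]
6. q, v   [Dia-rule on 3: fresh world v, uRv]
7. Box (not q or r), w   [Dia-rule on 4: fresh world w, uRw]
8. not q or r, w   [Box-rule on 7 via wRw]
9. r, w   [or-rule on 8 (branches; this branch)]
10. not (not q or r), x   [neg-Box-rule on 5: fresh world x, uRx]
11. q, x   [neg-or-rule on 10]
12. not r, x   [neg-or-rule on 10]
Accessibility: uRu, uRv, uRw, uRx, vRv, wRw, xRx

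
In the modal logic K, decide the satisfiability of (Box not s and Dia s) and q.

1. (Box not s and Dia s) and q, w0
2. Box not s and Dia s, w0   [and-rule on 1]
3. q, w0   [and-rule on 1]
4. Box not s, w0   [and-rule on 2]
5. Dia s, w0   [and-rule on 2]
6. s, w1   [Dia-rule on 5: fresh world w1, w0Rw1]
7. not s, w1   [Box-rule on 4 via w0Rw1]
Accessibility: w0Rw1
Branch closes: s and not s both at w1.
(One branch shown.) All branches close.

Unsatisfiable (every branch closes)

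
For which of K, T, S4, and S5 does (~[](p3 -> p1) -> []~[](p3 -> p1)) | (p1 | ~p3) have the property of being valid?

S5

S4-tableau for the negation ~((~[](p3 -> p1) -> []~[](p3 -> p1)) | (p1 | ~p3)):
1. ~((~[](p3 -> p1) -> []~[](p3 -> p1)) | (p1 | ~p3)), u
2. ~(~[](p3 -> p1) -> []~[](p3 -> p1)), u
3. ~(p1 | ~p3), u
4. ~[](p3 -> p1), u
5. ~[]~[](p3 -> p1), u
6. ~p1, u
7. p3, u
8. ~(p3 -> p1), v
9. p3, v
10. ~p1, v
11. [](p3 -> p1), w
12. p3 -> p1, w
13. p1, w
Accessibility: uRu, uRv, uRw, vRv, wRw
Complete open branch: countermodel on an S4-frame, so not valid in S4, nor in K, T (the same frame is also a K-frame and a T-frame).
S5-tableau for the negation ~((~[](p3 -> p1) -> []~[](p3 -> p1)) | (p1 | ~p3)):
1. ~((~[](p3 -> p1) -> []~[](p3 -> p1)) | (p1 | ~p3)), u
2. ~(~[](p3 -> p1) -> []~[](p3 -> p1)), u
3. ~(p1 | ~p3), u
4. ~[](p3 -> p1), u
5. ~[]~[](p3 -> p1), u
6. ~p1, u
7. p3, u
8. ~(p3 -> p1), v
9. p3, v
10. ~p1, v
11. [](p3 -> p1), w
12. p3 -> p1, u
13. p3 -> p1, v
14. p3 -> p1, w
15. p1, u
Accessibility: uRu, uRv, uRw, vRu, vRv, vRw, wRu, wRv, wRw
Branch closes: p1 and ~p1 both at u.
Every branch closes (one shown): valid in S5.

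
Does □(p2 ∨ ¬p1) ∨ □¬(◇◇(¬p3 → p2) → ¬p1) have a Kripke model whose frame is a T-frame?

Satisfiable

1. □(p2 ∨ ¬p1) ∨ □¬(◇◇(¬p3 → p2) → ¬p1), w0
2. □¬(◇◇(¬p3 → p2) → ¬p1), w0
3. ¬(◇◇(¬p3 → p2) → ¬p1), w0
4. ◇◇(¬p3 → p2), w0
5. p1, w0
6. ◇(¬p3 → p2), w1
7. ¬(◇◇(¬p3 → p2) → ¬p1), w1
8. ◇◇(¬p3 → p2), w1
9. p1, w1
10. ¬p3 → p2, w2
11. p2, w2
12. ◇(¬p3 → p2), w3
13. ¬p3 → p2, w4
14. p2, w4
Accessibility: w0Rw0, w0Rw1, w1Rw1, w1Rw2, w1Rw3, w2Rw2, w3Rw3, w3Rw4, w4Rw4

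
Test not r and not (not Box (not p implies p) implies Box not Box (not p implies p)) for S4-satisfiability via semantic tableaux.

1. not r and not (not Box (not p implies p) implies Box not Box (not p implies p)), 0
2. not r, 0
3. not (not Box (not p implies p) implies Box not Box (not p implies p)), 0
4. not Box (not p implies p), 0
5. not Box not Box (not p implies p), 0
6. not (not p implies p), 1
7. not p, 1
8. Box (not p implies p), 2
9. not p implies p, 2
10. p, 2
Accessibility: 0R0, 0R1, 0R2, 1R1, 2R2

Satisfiable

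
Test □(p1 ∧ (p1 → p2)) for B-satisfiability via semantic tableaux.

1. □(p1 ∧ (p1 → p2)), 0
2. p1 ∧ (p1 → p2), 0   [□-rule on 1 via 0R0]
3. p1, 0   [∧-rule on 2]
4. p1 → p2, 0   [∧-rule on 2]
5. p2, 0   [→-rule on 4 (branches; this branch)]
Accessibility: 0R0

Yes, satisfiable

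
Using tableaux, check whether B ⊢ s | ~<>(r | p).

Not valid

Tableau for the negation ~(s | ~<>(r | p)):
1. ~(s | ~<>(r | p)), 0
2. ~s, 0
3. <>(r | p), 0
4. r | p, 1
5. p, 1
Accessibility: 0R0, 0R1, 1R0, 1R1
The negation has an open branch (countermodel exists).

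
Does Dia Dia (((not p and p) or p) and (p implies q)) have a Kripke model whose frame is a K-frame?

Satisfiable (open branch found)

1. Dia Dia (((not p and p) or p) and (p implies q)), w0
2. Dia (((not p and p) or p) and (p implies q)), w1
3. ((not p and p) or p) and (p implies q), w2
4. (not p and p) or p, w2
5. p implies q, w2
6. p, w2
7. q, w2
Accessibility: w0Rw1, w1Rw2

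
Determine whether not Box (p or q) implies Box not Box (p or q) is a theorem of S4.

Tableau for the negation not (not Box (p or q) implies Box not Box (p or q)):
1. not (not Box (p or q) implies Box not Box (p or q)), w0
2. not Box (p or q), w0
3. not Box not Box (p or q), w0
4. not (p or q), w1
5. not p, w1
6. not q, w1
7. Box (p or q), w2
8. p or q, w2
9. q, w2
Accessibility: w0Rw0, w0Rw1, w0Rw2, w1Rw1, w2Rw2
The negation has an open branch (countermodel exists).

Not valid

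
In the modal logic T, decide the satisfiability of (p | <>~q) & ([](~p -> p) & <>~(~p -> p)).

1. (p | <>~q) & ([](~p -> p) & <>~(~p -> p)), w0
2. p | <>~q, w0
3. [](~p -> p) & <>~(~p -> p), w0
4. [](~p -> p), w0
5. <>~(~p -> p), w0
6. ~p -> p, w0
7. <>~q, w0
8. p, w0
9. ~(~p -> p), w1
10. ~p, w1
11. ~p -> p, w1
12. p, w1
Accessibility: w0Rw0, w0Rw1, w1Rw1
Branch closes: p and ~p both at w1.
Every branch closes; the branch above is one of them.

Unsatisfiable (every branch closes)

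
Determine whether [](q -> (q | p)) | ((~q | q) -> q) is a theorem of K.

Tableau for the negation ~([](q -> (q | p)) | ((~q | q) -> q)):
1. ~([](q -> (q | p)) | ((~q | q) -> q)), u
2. ~[](q -> (q | p)), u   [~|-rule on 1]
3. ~((~q | q) -> q), u   [~|-rule on 1]
4. ~q | q, u   [~->-rule on 3]
5. ~q, u   [~->-rule on 3]
6. ~(q -> (q | p)), v   [~[]-rule on 2: fresh world v, uRv]
7. q, v   [~->-rule on 6]
8. ~(q | p), v   [~->-rule on 6]
9. ~q, v   [~|-rule on 8]
10. ~p, v   [~|-rule on 8]
Accessibility: uRv
Branch closes: q and ~q both at v.
Every branch of the negation's tableau closes; the branch above is one of them.

Valid in K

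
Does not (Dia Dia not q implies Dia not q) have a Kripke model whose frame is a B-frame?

1. not (Dia Dia not q implies Dia not q), w0
2. Dia Dia not q, w0
3. not Dia not q, w0
4. q, w0
5. Dia not q, w1
6. q, w1
7. not q, w2
Accessibility: w0Rw0, w0Rw1, w1Rw0, w1Rw1, w1Rw2, w2Rw1, w2Rw2

Satisfiable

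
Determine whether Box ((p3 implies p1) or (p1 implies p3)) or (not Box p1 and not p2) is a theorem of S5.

Tableau for the negation not (Box ((p3 implies p1) or (p1 implies p3)) or (not Box p1 and not p2)):
1. not (Box ((p3 implies p1) or (p1 implies p3)) or (not Box p1 and not p2)), 0
2. not Box ((p3 implies p1) or (p1 implies p3)), 0
3. not (not Box p1 and not p2), 0
4. Box p1, 0
5. p1, 0
6. not ((p3 implies p1) or (p1 implies p3)), 1
7. not (p3 implies p1), 1
8. not (p1 implies p3), 1
9. p3, 1
10. not p1, 1
11. p1, 1
12. not p3, 1
Accessibility: 0R0, 0R1, 1R0, 1R1
Branch closes: p1 and not p1 both at 1.
Every branch of the negation's tableau closes; the branch above is one of them.

Valid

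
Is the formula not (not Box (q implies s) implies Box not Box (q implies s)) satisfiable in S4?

Satisfiable (open branch found)

1. not (not Box (q implies s) implies Box not Box (q implies s)), w0
2. not Box (q implies s), w0
3. not Box not Box (q implies s), w0
4. not (q implies s), w1
5. q, w1
6. not s, w1
7. Box (q implies s), w2
8. q implies s, w2
9. s, w2
Accessibility: w0Rw0, w0Rw1, w0Rw2, w1Rw1, w2Rw2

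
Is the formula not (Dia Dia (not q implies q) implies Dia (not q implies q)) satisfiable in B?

1. not (Dia Dia (not q implies q) implies Dia (not q implies q)), u
2. Dia Dia (not q implies q), u
3. not Dia (not q implies q), u
4. not (not q implies q), u
5. not q, u
6. Dia (not q implies q), v
7. not (not q implies q), v
8. not q, v
9. not q implies q, w
10. q, w
Accessibility: uRu, uRv, vRu, vRv, vRw, wRv, wRw

Yes, satisfiable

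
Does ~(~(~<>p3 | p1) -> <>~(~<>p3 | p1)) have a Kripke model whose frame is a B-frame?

No, unsatisfiable

1. ~(~(~<>p3 | p1) -> <>~(~<>p3 | p1)), w0
2. ~(~<>p3 | p1), w0
3. ~<>~(~<>p3 | p1), w0
4. <>p3, w0
5. ~p1, w0
6. ~<>p3 | p1, w0
7. ~<>p3, w0
8. ~p3, w0
9. p3, w1
10. ~<>p3 | p1, w1
11. ~p3, w1
Accessibility: w0Rw0, w0Rw1, w1Rw0, w1Rw1
Branch closes: p3 and ~p3 both at w1.
Every branch closes; the branch above is one of them.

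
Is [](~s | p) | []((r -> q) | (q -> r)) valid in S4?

Tableau for the negation ~([](~s | p) | []((r -> q) | (q -> r))):
1. ~([](~s | p) | []((r -> q) | (q -> r))), u
2. ~[](~s | p), u
3. ~[]((r -> q) | (q -> r)), u
4. ~(~s | p), v
5. s, v
6. ~p, v
7. ~((r -> q) | (q -> r)), w
8. ~(r -> q), w
9. ~(q -> r), w
10. r, w
11. ~q, w
12. q, w
13. ~r, w
Accessibility: uRu, uRv, uRw, vRv, wRw
Branch closes: q and ~q both at w.
All branches of the negation close; one closing branch shown above.

Yes, valid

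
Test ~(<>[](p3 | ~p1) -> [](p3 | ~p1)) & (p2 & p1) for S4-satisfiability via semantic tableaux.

1. ~(<>[](p3 | ~p1) -> [](p3 | ~p1)) & (p2 & p1), w0
2. ~(<>[](p3 | ~p1) -> [](p3 | ~p1)), w0
3. p2 & p1, w0
4. <>[](p3 | ~p1), w0
5. ~[](p3 | ~p1), w0
6. p2, w0
7. p1, w0
8. [](p3 | ~p1), w1
9. p3 | ~p1, w1
10. ~p1, w1
11. ~(p3 | ~p1), w2
12. ~p3, w2
13. p1, w2
Accessibility: w0Rw0, w0Rw1, w0Rw2, w1Rw1, w2Rw2

Satisfiable (open branch found)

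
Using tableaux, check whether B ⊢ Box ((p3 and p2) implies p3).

Tableau for the negation not Box ((p3 and p2) implies p3):
1. not Box ((p3 and p2) implies p3), w0
2. not ((p3 and p2) implies p3), w1
3. p3 and p2, w1
4. not p3, w1
5. p3, w1
6. p2, w1
Accessibility: w0Rw0, w0Rw1, w1Rw0, w1Rw1
Branch closes: p3 and not p3 both at w1.
Every branch of the negation's tableau closes; the branch above is one of them.

Valid in B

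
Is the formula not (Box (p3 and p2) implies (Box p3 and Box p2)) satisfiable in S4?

Unsatisfiable

1. not (Box (p3 and p2) implies (Box p3 and Box p2)), w0
2. Box (p3 and p2), w0   [neg-implies-rule on 1]
3. not (Box p3 and Box p2), w0   [neg-implies-rule on 1]
4. p3 and p2, w0   [Box-rule on 2 via w0Rw0]
5. p3, w0   [and-rule on 4]
6. p2, w0   [and-rule on 4]
7. not Box p2, w0   [neg-and-rule on 3 (branches; this branch)]
8. not p2, w1   [neg-Box-rule on 7: fresh world w1, w0Rw1]
9. p3 and p2, w1   [Box-rule on 2 via w0Rw1]
10. p3, w1   [and-rule on 9]
11. p2, w1   [and-rule on 9]
Accessibility: w0Rw0, w0Rw1, w1Rw1
Branch closes: p2 and not p2 both at w1.
Every branch closes; the branch above is one of them.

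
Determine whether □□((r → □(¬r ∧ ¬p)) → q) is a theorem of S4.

Tableau for the negation ¬□□((r → □(¬r ∧ ¬p)) → q):
1. ¬□□((r → □(¬r ∧ ¬p)) → q), 0
2. ¬□((r → □(¬r ∧ ¬p)) → q), 1
3. ¬((r → □(¬r ∧ ¬p)) → q), 2
4. r → □(¬r ∧ ¬p), 2
5. ¬q, 2
6. □(¬r ∧ ¬p), 2
7. ¬r ∧ ¬p, 2
8. ¬r, 2
9. ¬p, 2
Accessibility: 0R0, 0R1, 0R2, 1R1, 1R2, 2R2
The negation has an open branch (countermodel exists).

Not valid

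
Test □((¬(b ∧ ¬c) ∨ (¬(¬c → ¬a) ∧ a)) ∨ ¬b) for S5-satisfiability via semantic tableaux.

Yes, satisfiable

1. □((¬(b ∧ ¬c) ∨ (¬(¬c → ¬a) ∧ a)) ∨ ¬b), u
2. (¬(b ∧ ¬c) ∨ (¬(¬c → ¬a) ∧ a)) ∨ ¬b, u   [□-rule on 1 via uRu]
3. ¬b, u   [∨-rule on 2 (branches; this branch)]
Accessibility: uRu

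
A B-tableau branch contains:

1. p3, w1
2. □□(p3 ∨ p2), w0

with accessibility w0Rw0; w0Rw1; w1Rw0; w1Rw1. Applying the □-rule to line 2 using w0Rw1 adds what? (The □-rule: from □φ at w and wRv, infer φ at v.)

□(p3 ∨ p2), w1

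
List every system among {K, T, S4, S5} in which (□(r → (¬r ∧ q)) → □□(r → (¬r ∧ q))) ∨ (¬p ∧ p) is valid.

S4, S5

S4-tableau for the negation ¬((□(r → (¬r ∧ q)) → □□(r → (¬r ∧ q))) ∨ (¬p ∧ p)):
1. ¬((□(r → (¬r ∧ q)) → □□(r → (¬r ∧ q))) ∨ (¬p ∧ p)), 0
2. ¬(□(r → (¬r ∧ q)) → □□(r → (¬r ∧ q))), 0
3. ¬(¬p ∧ p), 0
4. □(r → (¬r ∧ q)), 0
5. ¬□□(r → (¬r ∧ q)), 0
6. r → (¬r ∧ q), 0
7. ¬p, 0
8. ¬r ∧ q, 0
9. ¬r, 0
10. q, 0
11. ¬□(r → (¬r ∧ q)), 1
12. r → (¬r ∧ q), 1
13. ¬r ∧ q, 1
14. ¬r, 1
15. q, 1
16. ¬(r → (¬r ∧ q)), 2
17. r, 2
18. ¬(¬r ∧ q), 2
19. r → (¬r ∧ q), 2
20. ¬q, 2
21. ¬r ∧ q, 2
22. ¬r, 2
23. q, 2
Accessibility: 0R0, 0R1, 0R2, 1R1, 1R2, 2R2
Branch closes: r and ¬r both at 2.
Every branch closes (one shown): valid in S4, hence also in S5 (every theorem of S4 is a theorem of S5).
T-tableau for the negation ¬((□(r → (¬r ∧ q)) → □□(r → (¬r ∧ q))) ∨ (¬p ∧ p)):
1. ¬((□(r → (¬r ∧ q)) → □□(r → (¬r ∧ q))) ∨ (¬p ∧ p)), 0
2. ¬(□(r → (¬r ∧ q)) → □□(r → (¬r ∧ q))), 0
3. ¬(¬p ∧ p), 0
4. □(r → (¬r ∧ q)), 0
5. ¬□□(r → (¬r ∧ q)), 0
6. r → (¬r ∧ q), 0
7. ¬p, 0
8. ¬r ∧ q, 0
9. ¬r, 0
10. q, 0
11. ¬□(r → (¬r ∧ q)), 1
12. r → (¬r ∧ q), 1
13. ¬r ∧ q, 1
14. ¬r, 1
15. q, 1
16. ¬(r → (¬r ∧ q)), 2
17. r, 2
18. ¬(¬r ∧ q), 2
19. ¬q, 2
Accessibility: 0R0, 0R1, 1R1, 1R2, 2R2
Complete open branch: countermodel on a T-frame, so not valid in T, nor in K (the same frame is also a K-frame).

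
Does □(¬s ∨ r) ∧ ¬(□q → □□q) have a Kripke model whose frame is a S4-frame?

No, unsatisfiable

1. □(¬s ∨ r) ∧ ¬(□q → □□q), u
2. □(¬s ∨ r), u
3. ¬(□q → □□q), u
4. □q, u
5. ¬□□q, u
6. ¬s ∨ r, u
7. q, u
8. r, u
9. ¬□q, v
10. ¬s ∨ r, v
11. q, v
12. r, v
13. ¬q, w
14. ¬s ∨ r, w
15. q, w
Accessibility: uRu, uRv, uRw, vRv, vRw, wRw
Branch closes: q and ¬q both at w.
(One branch shown.) All branches close.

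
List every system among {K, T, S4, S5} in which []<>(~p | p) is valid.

T-tableau for the negation ~[]<>(~p | p):
1. ~[]<>(~p | p), w0
2. ~<>(~p | p), w1
3. ~(~p | p), w1
4. p, w1
5. ~p, w1
Accessibility: w0Rw0, w0Rw1, w1Rw1
Branch closes: p and ~p both at w1.
Every branch closes (one shown): valid in T, hence also in S4, S5 (every theorem of T is a theorem of S4 and S5).
K-tableau for the negation ~[]<>(~p | p):
1. ~[]<>(~p | p), w0
2. ~<>(~p | p), w1
Accessibility: w0Rw1
Complete open branch: countermodel on a K-frame, so not valid in K.

T, S4, S5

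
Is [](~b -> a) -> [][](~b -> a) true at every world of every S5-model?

Tableau for the negation ~([](~b -> a) -> [][](~b -> a)):
1. ~([](~b -> a) -> [][](~b -> a)), u
2. [](~b -> a), u   [~->-rule on 1]
3. ~[][](~b -> a), u   [~->-rule on 1]
4. ~b -> a, u   [[]-rule on 2 via uRu]
5. a, u   [->-rule on 4 (branches; this branch)]
6. ~[](~b -> a), v   [~[]-rule on 3: fresh world v, uRv]
7. ~b -> a, v   [[]-rule on 2 via uRv]
8. a, v   [->-rule on 7 (branches; this branch)]
9. ~(~b -> a), w   [~[]-rule on 6: fresh world w, vRw]
10. ~b, w   [~->-rule on 9]
11. ~a, w   [~->-rule on 9]
12. ~b -> a, w   [[]-rule on 2 via uRw]
13. a, w   [->-rule on 12 (branches; this branch)]
Accessibility: uRu, uRv, uRw, vRu, vRv, vRw, wRu, wRv, wRw
Branch closes: a and ~a both at w.
Every branch of the negation's tableau closes; the branch above is one of them.

Valid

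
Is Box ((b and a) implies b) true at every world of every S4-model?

Valid

Tableau for the negation not Box ((b and a) implies b):
1. not Box ((b and a) implies b), u
2. not ((b and a) implies b), v
3. b and a, v
4. not b, v
5. b, v
6. a, v
Accessibility: uRu, uRv, vRv
Branch closes: b and not b both at v.
All branches of the negation close; one closing branch shown above.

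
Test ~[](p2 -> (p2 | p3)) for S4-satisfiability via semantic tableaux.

No, unsatisfiable

1. ~[](p2 -> (p2 | p3)), u
2. ~(p2 -> (p2 | p3)), v
3. p2, v
4. ~(p2 | p3), v
5. ~p2, v
6. ~p3, v
Accessibility: uRu, uRv, vRv
Branch closes: p2 and ~p2 both at v.
(One branch shown.) All branches close.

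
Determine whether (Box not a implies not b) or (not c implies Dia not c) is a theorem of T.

Tableau for the negation not ((Box not a implies not b) or (not c implies Dia not c)):
1. not ((Box not a implies not b) or (not c implies Dia not c)), u
2. not (Box not a implies not b), u   [neg-or-rule on 1]
3. not (not c implies Dia not c), u   [neg-or-rule on 1]
4. Box not a, u   [neg-implies-rule on 2]
5. b, u   [neg-implies-rule on 2]
6. not c, u   [neg-implies-rule on 3]
7. not Dia not c, u   [neg-implies-rule on 3]
8. not a, u   [Box-rule on 4 via uRu]
9. c, u   [neg-Dia-rule on 7 via uRu]
Accessibility: uRu
Branch closes: c and not c both at u.
Every branch of the negation's tableau closes; the branch above is one of them.

Yes, valid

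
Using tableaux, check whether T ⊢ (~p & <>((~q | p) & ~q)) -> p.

No, not valid

Tableau for the negation ~((~p & <>((~q | p) & ~q)) -> p):
1. ~((~p & <>((~q | p) & ~q)) -> p), 0
2. ~p & <>((~q | p) & ~q), 0
3. ~p, 0
4. <>((~q | p) & ~q), 0
5. (~q | p) & ~q, 1
6. ~q | p, 1
7. ~q, 1
8. p, 1
Accessibility: 0R0, 0R1, 1R1
The negation has an open branch (countermodel exists).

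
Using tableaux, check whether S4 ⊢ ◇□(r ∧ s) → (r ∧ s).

Tableau for the negation ¬(◇□(r ∧ s) → (r ∧ s)):
1. ¬(◇□(r ∧ s) → (r ∧ s)), 0
2. ◇□(r ∧ s), 0   [¬→-rule on 1]
3. ¬(r ∧ s), 0   [¬→-rule on 1]
4. ¬s, 0   [¬∧-rule on 3 (branches; this branch)]
5. □(r ∧ s), 1   [◇-rule on 2: fresh world 1, 0R1]
6. r ∧ s, 1   [□-rule on 5 via 1R1]
7. r, 1   [∧-rule on 6]
8. s, 1   [∧-rule on 6]
Accessibility: 0R0, 0R1, 1R1
The negation has an open branch (countermodel exists).

No, not valid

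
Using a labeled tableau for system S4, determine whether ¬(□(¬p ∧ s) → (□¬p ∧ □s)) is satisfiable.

1. ¬(□(¬p ∧ s) → (□¬p ∧ □s)), u
2. □(¬p ∧ s), u
3. ¬(□¬p ∧ □s), u
4. ¬p ∧ s, u
5. ¬p, u
6. s, u
7. ¬□s, u
8. ¬s, v
9. ¬p ∧ s, v
10. ¬p, v
11. s, v
Accessibility: uRu, uRv, vRv
Branch closes: s and ¬s both at v.
(One branch shown.) All branches close.

No, unsatisfiable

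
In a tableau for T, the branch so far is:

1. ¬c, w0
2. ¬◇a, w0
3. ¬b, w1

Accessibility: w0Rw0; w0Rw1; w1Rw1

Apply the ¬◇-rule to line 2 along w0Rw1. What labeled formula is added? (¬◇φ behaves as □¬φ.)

¬◇φ behaves as □¬φ: propagate the negated body to each accessible world.

¬a, w1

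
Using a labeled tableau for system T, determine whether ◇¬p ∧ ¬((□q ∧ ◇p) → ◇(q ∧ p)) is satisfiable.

Unsatisfiable

1. ◇¬p ∧ ¬((□q ∧ ◇p) → ◇(q ∧ p)), 0
2. ◇¬p, 0
3. ¬((□q ∧ ◇p) → ◇(q ∧ p)), 0
4. □q ∧ ◇p, 0
5. ¬◇(q ∧ p), 0
6. □q, 0
7. ◇p, 0
8. ¬(q ∧ p), 0
9. q, 0
10. ¬p, 0
11. ¬p, 1
12. ¬(q ∧ p), 1
13. q, 1
14. p, 2
15. ¬(q ∧ p), 2
16. q, 2
17. ¬p, 2
Accessibility: 0R0, 0R1, 0R2, 1R1, 2R2
Branch closes: p and ¬p both at 2.
Every branch closes; the branch above is one of them.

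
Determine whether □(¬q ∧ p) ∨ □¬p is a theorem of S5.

Not valid

Tableau for the negation ¬(□(¬q ∧ p) ∨ □¬p):
1. ¬(□(¬q ∧ p) ∨ □¬p), w0
2. ¬□(¬q ∧ p), w0
3. ¬□¬p, w0
4. ¬(¬q ∧ p), w1
5. ¬p, w1
6. p, w2
Accessibility: w0Rw0, w0Rw1, w0Rw2, w1Rw0, w1Rw1, w1Rw2, w2Rw0, w2Rw1, w2Rw2
The negation has an open branch (countermodel exists).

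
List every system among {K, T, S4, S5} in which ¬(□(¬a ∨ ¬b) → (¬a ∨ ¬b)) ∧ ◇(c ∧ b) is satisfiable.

K

T-tableau for the formula:
1. ¬(□(¬a ∨ ¬b) → (¬a ∨ ¬b)) ∧ ◇(c ∧ b), u
2. ¬(□(¬a ∨ ¬b) → (¬a ∨ ¬b)), u
3. ◇(c ∧ b), u
4. □(¬a ∨ ¬b), u
5. ¬(¬a ∨ ¬b), u
6. a, u
7. b, u
8. ¬a ∨ ¬b, u
9. ¬b, u
Accessibility: uRu
Branch closes: b and ¬b both at u.
Every branch closes (one shown): unsatisfiable in T, hence also in S4, S5 (every S4/S5-frame is a T-frame).
K-tableau for the formula:
1. ¬(□(¬a ∨ ¬b) → (¬a ∨ ¬b)) ∧ ◇(c ∧ b), u
2. ¬(□(¬a ∨ ¬b) → (¬a ∨ ¬b)), u
3. ◇(c ∧ b), u
4. □(¬a ∨ ¬b), u
5. ¬(¬a ∨ ¬b), u
6. a, u
7. b, u
8. c ∧ b, v
9. c, v
10. b, v
11. ¬a ∨ ¬b, v
12. ¬a, v
Accessibility: uRv
Complete open branch: satisfiable in K.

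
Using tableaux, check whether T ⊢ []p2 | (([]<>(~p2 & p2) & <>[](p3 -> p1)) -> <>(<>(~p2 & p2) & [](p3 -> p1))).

Tableau for the negation ~([]p2 | (([]<>(~p2 & p2) & <>[](p3 -> p1)) -> <>(<>(~p2 & p2) & [](p3 -> p1)))):
1. ~([]p2 | (([]<>(~p2 & p2) & <>[](p3 -> p1)) -> <>(<>(~p2 & p2) & [](p3 -> p1)))), u
2. ~[]p2, u
3. ~(([]<>(~p2 & p2) & <>[](p3 -> p1)) -> <>(<>(~p2 & p2) & [](p3 -> p1))), u
4. []<>(~p2 & p2) & <>[](p3 -> p1), u
5. ~<>(<>(~p2 & p2) & [](p3 -> p1)), u
6. []<>(~p2 & p2), u
7. <>[](p3 -> p1), u
8. ~(<>(~p2 & p2) & [](p3 -> p1)), u
9. <>(~p2 & p2), u
10. ~<>(~p2 & p2), u
11. ~(~p2 & p2), u
12. ~p2, u
13. ~p2, v
14. ~(<>(~p2 & p2) & [](p3 -> p1)), v
15. <>(~p2 & p2), v
16. ~(~p2 & p2), v
17. ~[](p3 -> p1), v
18. [](p3 -> p1), w
19. ~(<>(~p2 & p2) & [](p3 -> p1)), w
20. <>(~p2 & p2), w
21. ~(~p2 & p2), w
22. p3 -> p1, w
23. ~[](p3 -> p1), w
24. ~p2, w
25. p1, w
26. ~p2 & p2, x
27. ~p2, x
28. p2, x
Accessibility: uRu, uRv, uRw, uRx, vRv, wRw, xRx
Branch closes: p2 and ~p2 both at x.
All branches of the negation close; one closing branch shown above.

Valid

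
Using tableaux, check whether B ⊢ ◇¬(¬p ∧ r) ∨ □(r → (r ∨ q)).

Tableau for the negation ¬(◇¬(¬p ∧ r) ∨ □(r → (r ∨ q))):
1. ¬(◇¬(¬p ∧ r) ∨ □(r → (r ∨ q))), w0
2. ¬◇¬(¬p ∧ r), w0
3. ¬□(r → (r ∨ q)), w0
4. ¬p ∧ r, w0
5. ¬p, w0
6. r, w0
7. ¬(r → (r ∨ q)), w1
8. r, w1
9. ¬(r ∨ q), w1
10. ¬r, w1
11. ¬q, w1
Accessibility: w0Rw0, w0Rw1, w1Rw0, w1Rw1
Branch closes: r and ¬r both at w1.
All branches of the negation close; one closing branch shown above.

Valid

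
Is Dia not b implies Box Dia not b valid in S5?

Tableau for the negation not (Dia not b implies Box Dia not b):
1. not (Dia not b implies Box Dia not b), 0
2. Dia not b, 0
3. not Box Dia not b, 0
4. not b, 1
5. not Dia not b, 2
6. b, 0
7. b, 1
Accessibility: 0R0, 0R1, 0R2, 1R0, 1R1, 1R2, 2R0, 2R1, 2R2
Branch closes: b and not b both at 1.
All branches of the negation close; one closing branch shown above.

Valid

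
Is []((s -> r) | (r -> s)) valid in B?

Yes, valid

Tableau for the negation ~[]((s -> r) | (r -> s)):
1. ~[]((s -> r) | (r -> s)), w0
2. ~((s -> r) | (r -> s)), w1
3. ~(s -> r), w1
4. ~(r -> s), w1
5. s, w1
6. ~r, w1
7. r, w1
8. ~s, w1
Accessibility: w0Rw0, w0Rw1, w1Rw0, w1Rw1
Branch closes: r and ~r both at w1.
All branches of the negation close; one closing branch shown above.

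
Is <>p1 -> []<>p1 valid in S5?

Tableau for the negation ~(<>p1 -> []<>p1):
1. ~(<>p1 -> []<>p1), w0
2. <>p1, w0   [~->-rule on 1]
3. ~[]<>p1, w0   [~->-rule on 1]
4. p1, w1   [<>-rule on 2: fresh world w1, w0Rw1]
5. ~<>p1, w2   [~[]-rule on 3: fresh world w2, w0Rw2]
6. ~p1, w0   [~<>-rule on 5 via w2Rw0]
7. ~p1, w1   [~<>-rule on 5 via w2Rw1]
Accessibility: w0Rw0, w0Rw1, w0Rw2, w1Rw0, w1Rw1, w1Rw2, w2Rw0, w2Rw1, w2Rw2
Branch closes: p1 and ~p1 both at w1.
Every branch of the negation's tableau closes; the branch above is one of them.

Valid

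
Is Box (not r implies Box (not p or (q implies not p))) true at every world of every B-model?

Invalid (countermodel exists)

Tableau for the negation not Box (not r implies Box (not p or (q implies not p))):
1. not Box (not r implies Box (not p or (q implies not p))), u
2. not (not r implies Box (not p or (q implies not p))), v
3. not r, v
4. not Box (not p or (q implies not p)), v
5. not (not p or (q implies not p)), w
6. p, w
7. not (q implies not p), w
8. q, w
Accessibility: uRu, uRv, vRu, vRv, vRw, wRv, wRw
The negation has an open branch (countermodel exists).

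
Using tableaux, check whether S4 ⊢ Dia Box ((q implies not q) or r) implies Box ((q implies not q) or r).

Tableau for the negation not (Dia Box ((q implies not q) or r) implies Box ((q implies not q) or r)):
1. not (Dia Box ((q implies not q) or r) implies Box ((q implies not q) or r)), w0
2. Dia Box ((q implies not q) or r), w0   [neg-implies-rule on 1]
3. not Box ((q implies not q) or r), w0   [neg-implies-rule on 1]
4. Box ((q implies not q) or r), w1   [Dia-rule on 2: fresh world w1, w0Rw1]
5. (q implies not q) or r, w1   [Box-rule on 4 via w1Rw1]
6. r, w1   [or-rule on 5 (branches; this branch)]
7. not ((q implies not q) or r), w2   [neg-Box-rule on 3: fresh world w2, w0Rw2]
8. not (q implies not q), w2   [neg-or-rule on 7]
9. not r, w2   [neg-or-rule on 7]
10. q, w2   [neg-implies-rule on 8]
Accessibility: w0Rw0, w0Rw1, w0Rw2, w1Rw1, w2Rw2
The negation has an open branch (countermodel exists).

Invalid (countermodel exists)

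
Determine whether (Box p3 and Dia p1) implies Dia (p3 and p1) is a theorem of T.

Valid

Tableau for the negation not ((Box p3 and Dia p1) implies Dia (p3 and p1)):
1. not ((Box p3 and Dia p1) implies Dia (p3 and p1)), w0
2. Box p3 and Dia p1, w0
3. not Dia (p3 and p1), w0
4. Box p3, w0
5. Dia p1, w0
6. not (p3 and p1), w0
7. p3, w0
8. not p1, w0
9. p1, w1
10. not (p3 and p1), w1
11. p3, w1
12. not p1, w1
Accessibility: w0Rw0, w0Rw1, w1Rw1
Branch closes: p1 and not p1 both at w1.
Every branch of the negation's tableau closes; the branch above is one of them.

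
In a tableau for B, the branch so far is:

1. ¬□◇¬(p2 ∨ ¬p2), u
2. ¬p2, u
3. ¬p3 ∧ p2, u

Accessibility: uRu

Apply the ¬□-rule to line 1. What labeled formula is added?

a fresh world v with uRv, and ¬◇¬(p2 ∨ ¬p2) at v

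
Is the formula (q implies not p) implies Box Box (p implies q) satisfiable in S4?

1. (q implies not p) implies Box Box (p implies q), u
2. Box Box (p implies q), u
3. Box (p implies q), u
4. p implies q, u
5. q, u
Accessibility: uRu

Satisfiable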